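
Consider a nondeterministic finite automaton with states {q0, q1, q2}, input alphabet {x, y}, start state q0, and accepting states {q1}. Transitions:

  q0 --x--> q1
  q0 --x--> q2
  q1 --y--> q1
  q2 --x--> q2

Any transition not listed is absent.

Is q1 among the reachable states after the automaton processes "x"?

Start in {q0}.
Read 'x': q0→{q1, q2}; now {q1, q2}.
State q1 is in {q1, q2}.

Yes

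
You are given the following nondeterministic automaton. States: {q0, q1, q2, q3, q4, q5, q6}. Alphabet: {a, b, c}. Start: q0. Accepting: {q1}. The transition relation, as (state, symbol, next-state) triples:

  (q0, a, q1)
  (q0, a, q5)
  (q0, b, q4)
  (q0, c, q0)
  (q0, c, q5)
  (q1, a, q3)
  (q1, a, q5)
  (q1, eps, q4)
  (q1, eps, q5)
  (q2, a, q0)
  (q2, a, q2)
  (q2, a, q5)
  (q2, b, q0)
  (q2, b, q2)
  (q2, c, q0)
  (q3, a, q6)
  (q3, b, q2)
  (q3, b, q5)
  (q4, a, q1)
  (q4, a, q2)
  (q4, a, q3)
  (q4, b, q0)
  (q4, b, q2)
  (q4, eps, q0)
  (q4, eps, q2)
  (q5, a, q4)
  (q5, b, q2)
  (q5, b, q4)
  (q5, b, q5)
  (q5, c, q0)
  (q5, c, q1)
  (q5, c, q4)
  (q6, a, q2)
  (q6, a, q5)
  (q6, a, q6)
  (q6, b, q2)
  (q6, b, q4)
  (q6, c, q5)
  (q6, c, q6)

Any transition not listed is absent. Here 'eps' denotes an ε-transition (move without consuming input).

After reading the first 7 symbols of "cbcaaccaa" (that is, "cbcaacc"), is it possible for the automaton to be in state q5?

Yes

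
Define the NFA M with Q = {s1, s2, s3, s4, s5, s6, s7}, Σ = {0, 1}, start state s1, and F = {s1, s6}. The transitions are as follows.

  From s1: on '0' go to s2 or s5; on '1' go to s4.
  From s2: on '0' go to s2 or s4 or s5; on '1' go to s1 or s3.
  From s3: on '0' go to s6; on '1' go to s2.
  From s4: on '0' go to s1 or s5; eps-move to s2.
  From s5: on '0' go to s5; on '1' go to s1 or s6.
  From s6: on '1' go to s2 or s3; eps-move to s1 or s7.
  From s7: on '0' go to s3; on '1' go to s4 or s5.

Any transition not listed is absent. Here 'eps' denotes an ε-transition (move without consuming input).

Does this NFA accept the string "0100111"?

Yes

Start in {s1}.
Read '0': s1→{s2, s5}; now {s2, s5}.
Read '1': s2→{s1, s3}, s5→{s1, s6}; union {s1, s3, s6}; ε-closure = {s1, s3, s6, s7}.
Read '0': s1→{s2, s5}, s3→{s6}, s6→∅, s7→{s3}; union {s2, s3, s5, s6}; ε-closure = {s1, s2, s3, s5, s6, s7}.
Read '0': s1→{s2, s5}, s2→{s2, s4, s5}, s3→{s6}, s5→{s5}, s6→∅, s7→{s3}; union {s2, s3, s4, s5, s6}; ε-closure = {s1, s2, s3, s4, s5, s6, s7}.
Read '1': s1→{s4}, s2→{s1, s3}, s3→{s2}, s4→∅, s5→{s1, s6}, s6→{s2, s3}, s7→{s4, s5}; union {s1, s2, s3, s4, s5, s6}; ε-closure = {s1, s2, s3, s4, s5, s6, s7}.
Read '1': s1→{s4}, s2→{s1, s3}, s3→{s2}, s4→∅, s5→{s1, s6}, s6→{s2, s3}, s7→{s4, s5}; union {s1, s2, s3, s4, s5, s6}; ε-closure = {s1, s2, s3, s4, s5, s6, s7}.
Read '1': s1→{s4}, s2→{s1, s3}, s3→{s2}, s4→∅, s5→{s1, s6}, s6→{s2, s3}, s7→{s4, s5}; union {s1, s2, s3, s4, s5, s6}; ε-closure = {s1, s2, s3, s4, s5, s6, s7}.
The final set {s1, s2, s3, s4, s5, s6, s7} contains the accepting states s1, s6.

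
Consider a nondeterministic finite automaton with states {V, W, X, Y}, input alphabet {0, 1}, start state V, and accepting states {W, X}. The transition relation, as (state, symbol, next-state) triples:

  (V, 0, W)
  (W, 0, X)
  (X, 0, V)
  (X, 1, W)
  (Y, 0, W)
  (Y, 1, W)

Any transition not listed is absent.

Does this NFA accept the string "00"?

Yes

Start in {V}.
Read '0': {V} → {W}.
Read '0': {W} → {X}.
The final set {X} contains the accepting state X.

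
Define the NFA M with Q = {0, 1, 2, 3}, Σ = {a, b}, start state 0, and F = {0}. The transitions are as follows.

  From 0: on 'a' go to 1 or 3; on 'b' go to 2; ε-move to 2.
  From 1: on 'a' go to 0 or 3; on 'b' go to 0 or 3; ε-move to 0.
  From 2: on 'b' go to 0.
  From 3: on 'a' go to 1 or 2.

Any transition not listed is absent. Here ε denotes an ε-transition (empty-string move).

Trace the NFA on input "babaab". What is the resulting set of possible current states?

{0, 2, 3}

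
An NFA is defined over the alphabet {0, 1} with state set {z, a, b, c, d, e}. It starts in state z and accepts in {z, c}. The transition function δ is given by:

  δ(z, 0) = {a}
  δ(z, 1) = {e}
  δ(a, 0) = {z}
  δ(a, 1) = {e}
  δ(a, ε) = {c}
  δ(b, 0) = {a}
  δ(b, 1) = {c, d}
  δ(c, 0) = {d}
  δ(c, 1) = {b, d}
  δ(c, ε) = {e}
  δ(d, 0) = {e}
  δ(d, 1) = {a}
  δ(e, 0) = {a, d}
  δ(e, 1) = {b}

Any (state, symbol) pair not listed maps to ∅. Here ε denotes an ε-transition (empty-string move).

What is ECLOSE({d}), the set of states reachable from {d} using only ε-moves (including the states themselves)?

Begin with {d}.
No ε-moves leave this set, so the closure equals the set itself.

{d}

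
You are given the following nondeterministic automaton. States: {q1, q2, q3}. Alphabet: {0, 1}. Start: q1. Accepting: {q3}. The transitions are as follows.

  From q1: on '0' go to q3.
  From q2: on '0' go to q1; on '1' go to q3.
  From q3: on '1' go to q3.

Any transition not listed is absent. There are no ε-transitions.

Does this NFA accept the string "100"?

Start in {q1}.
Read '1': q1→∅; now ∅.
The set is empty and remains empty for the remaining 2 symbols.
The final set ∅ contains no accepting state.

No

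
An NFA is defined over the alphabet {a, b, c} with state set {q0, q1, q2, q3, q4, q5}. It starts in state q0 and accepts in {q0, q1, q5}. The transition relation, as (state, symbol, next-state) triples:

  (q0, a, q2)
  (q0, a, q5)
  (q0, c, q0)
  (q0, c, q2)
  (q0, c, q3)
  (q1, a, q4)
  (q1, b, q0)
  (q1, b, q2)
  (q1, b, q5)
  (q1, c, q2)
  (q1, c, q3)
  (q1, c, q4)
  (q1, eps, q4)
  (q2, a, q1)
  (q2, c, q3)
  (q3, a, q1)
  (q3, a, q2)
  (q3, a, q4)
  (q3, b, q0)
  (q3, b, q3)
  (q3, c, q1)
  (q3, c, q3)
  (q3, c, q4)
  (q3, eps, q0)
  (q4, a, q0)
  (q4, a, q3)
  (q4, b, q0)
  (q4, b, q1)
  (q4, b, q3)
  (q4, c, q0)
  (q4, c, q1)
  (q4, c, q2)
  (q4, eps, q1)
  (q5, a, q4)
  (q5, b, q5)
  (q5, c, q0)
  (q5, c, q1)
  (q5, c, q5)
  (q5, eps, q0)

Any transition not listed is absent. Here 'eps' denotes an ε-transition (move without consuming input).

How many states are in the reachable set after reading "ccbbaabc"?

6

Start in {q0}.
Read 'c': q0→{q0, q2, q3}; now {q0, q2, q3}.
Read 'c': q0→{q0, q2, q3}, q2→{q3}, q3→{q1, q3, q4}; now {q0, q1, q2, q3, q4}.
Read 'b': q0→∅, q1→{q0, q2, q5}, q2→∅, q3→{q0, q3}, q4→{q0, q1, q3}; union {q0, q1, q2, q3, q5}; ε-closure = {q0, q1, q2, q3, q4, q5}.
Read 'b': q0→∅, q1→{q0, q2, q5}, q2→∅, q3→{q0, q3}, q4→{q0, q1, q3}, q5→{q5}; union {q0, q1, q2, q3, q5}; ε-closure = {q0, q1, q2, q3, q4, q5}.
Read 'a': q0→{q2, q5}, q1→{q4}, q2→{q1}, q3→{q1, q2, q4}, q4→{q0, q3}, q5→{q4}; now {q0, q1, q2, q3, q4, q5}.
Read 'a': q0→{q2, q5}, q1→{q4}, q2→{q1}, q3→{q1, q2, q4}, q4→{q0, q3}, q5→{q4}; now {q0, q1, q2, q3, q4, q5}.
Read 'b': q0→∅, q1→{q0, q2, q5}, q2→∅, q3→{q0, q3}, q4→{q0, q1, q3}, q5→{q5}; union {q0, q1, q2, q3, q5}; ε-closure = {q0, q1, q2, q3, q4, q5}.
Read 'c': q0→{q0, q2, q3}, q1→{q2, q3, q4}, q2→{q3}, q3→{q1, q3, q4}, q4→{q0, q1, q2}, q5→{q0, q1, q5}; now {q0, q1, q2, q3, q4, q5}.
That set has 6 states.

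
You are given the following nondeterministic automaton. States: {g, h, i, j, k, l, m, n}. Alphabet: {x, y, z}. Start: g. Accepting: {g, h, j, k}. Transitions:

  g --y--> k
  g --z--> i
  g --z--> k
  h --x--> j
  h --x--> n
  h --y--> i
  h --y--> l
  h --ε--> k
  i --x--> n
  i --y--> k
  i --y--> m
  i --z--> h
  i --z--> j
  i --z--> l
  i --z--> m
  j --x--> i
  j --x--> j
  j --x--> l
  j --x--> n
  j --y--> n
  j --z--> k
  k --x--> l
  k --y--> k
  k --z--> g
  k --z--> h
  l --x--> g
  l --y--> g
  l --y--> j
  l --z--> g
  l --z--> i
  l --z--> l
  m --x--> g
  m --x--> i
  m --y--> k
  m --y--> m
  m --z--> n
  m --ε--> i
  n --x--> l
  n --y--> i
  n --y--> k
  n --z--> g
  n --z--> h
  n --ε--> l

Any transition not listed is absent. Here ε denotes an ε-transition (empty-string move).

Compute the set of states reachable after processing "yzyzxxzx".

{g, i, j, l, n}

Start in {g}.
Read 'y': {g} → {k}.
Read 'z': {k} → {g, h, k}.
Read 'y': {g, h, k} → {i, k, l}.
Read 'z': {i, k, l} → {g, h, i, j, k, l, m}.
Read 'x': {g, h, i, j, k, l, m} → {g, i, j, l, n}.
Read 'x': {g, i, j, l, n} → {g, i, j, l, n}.
Read 'z': {g, i, j, l, n} → {g, h, i, j, k, l, m}.
Read 'x': {g, h, i, j, k, l, m} → {g, i, j, l, n}.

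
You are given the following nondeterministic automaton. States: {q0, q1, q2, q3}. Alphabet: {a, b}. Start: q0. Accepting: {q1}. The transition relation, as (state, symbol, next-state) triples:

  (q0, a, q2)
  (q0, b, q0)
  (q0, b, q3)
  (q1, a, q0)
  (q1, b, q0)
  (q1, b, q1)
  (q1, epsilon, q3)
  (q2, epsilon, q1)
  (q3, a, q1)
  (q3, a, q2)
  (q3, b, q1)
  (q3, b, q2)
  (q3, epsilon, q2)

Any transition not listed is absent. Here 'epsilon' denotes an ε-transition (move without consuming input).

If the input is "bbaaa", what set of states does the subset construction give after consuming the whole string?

{q0, q1, q2, q3}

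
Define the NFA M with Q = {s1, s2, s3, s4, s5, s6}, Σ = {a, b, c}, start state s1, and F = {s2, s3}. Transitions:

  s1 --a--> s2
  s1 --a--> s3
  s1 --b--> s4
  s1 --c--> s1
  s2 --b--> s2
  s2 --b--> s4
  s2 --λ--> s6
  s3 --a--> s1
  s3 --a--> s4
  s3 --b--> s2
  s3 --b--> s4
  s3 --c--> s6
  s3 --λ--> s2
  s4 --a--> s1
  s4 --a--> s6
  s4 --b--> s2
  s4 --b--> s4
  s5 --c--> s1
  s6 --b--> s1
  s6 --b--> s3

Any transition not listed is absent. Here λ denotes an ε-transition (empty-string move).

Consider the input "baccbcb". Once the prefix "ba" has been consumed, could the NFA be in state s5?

No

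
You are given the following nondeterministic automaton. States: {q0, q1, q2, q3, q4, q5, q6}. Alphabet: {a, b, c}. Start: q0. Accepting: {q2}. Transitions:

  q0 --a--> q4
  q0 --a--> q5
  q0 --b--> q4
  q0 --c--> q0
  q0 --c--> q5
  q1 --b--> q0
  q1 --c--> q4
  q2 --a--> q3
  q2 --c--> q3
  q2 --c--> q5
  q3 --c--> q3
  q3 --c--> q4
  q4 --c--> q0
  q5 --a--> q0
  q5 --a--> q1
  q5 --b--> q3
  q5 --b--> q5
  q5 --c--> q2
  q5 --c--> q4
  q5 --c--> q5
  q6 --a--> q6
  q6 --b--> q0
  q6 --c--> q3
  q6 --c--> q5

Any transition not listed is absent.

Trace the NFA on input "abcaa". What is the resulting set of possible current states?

Start in {q0}.
Read 'a': {q0} → {q4, q5}.
Read 'b': {q4, q5} → {q3, q5}.
Read 'c': {q3, q5} → {q2, q3, q4, q5}.
Read 'a': {q2, q3, q4, q5} → {q0, q1, q3}.
Read 'a': {q0, q1, q3} → {q4, q5}.

{q4, q5}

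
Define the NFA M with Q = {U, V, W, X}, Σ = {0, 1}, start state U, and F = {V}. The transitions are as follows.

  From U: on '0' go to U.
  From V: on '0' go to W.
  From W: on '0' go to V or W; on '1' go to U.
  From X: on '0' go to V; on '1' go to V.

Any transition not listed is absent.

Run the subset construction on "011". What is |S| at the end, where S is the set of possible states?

0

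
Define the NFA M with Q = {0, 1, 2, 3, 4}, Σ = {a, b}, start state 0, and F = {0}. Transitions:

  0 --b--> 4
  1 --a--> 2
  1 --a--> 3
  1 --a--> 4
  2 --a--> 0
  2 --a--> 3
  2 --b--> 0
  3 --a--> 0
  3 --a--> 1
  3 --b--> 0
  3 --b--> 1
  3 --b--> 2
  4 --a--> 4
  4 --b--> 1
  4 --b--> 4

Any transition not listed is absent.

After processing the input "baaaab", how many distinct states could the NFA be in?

2

Start in {0}.
Read 'b': 0→{4}; now {4}.
Read 'a': 4→{4}; now {4}.
Read 'a': 4→{4}; now {4}.
Read 'a': 4→{4}; now {4}.
Read 'a': 4→{4}; now {4}.
Read 'b': 4→{1, 4}; now {1, 4}.
That set has 2 states.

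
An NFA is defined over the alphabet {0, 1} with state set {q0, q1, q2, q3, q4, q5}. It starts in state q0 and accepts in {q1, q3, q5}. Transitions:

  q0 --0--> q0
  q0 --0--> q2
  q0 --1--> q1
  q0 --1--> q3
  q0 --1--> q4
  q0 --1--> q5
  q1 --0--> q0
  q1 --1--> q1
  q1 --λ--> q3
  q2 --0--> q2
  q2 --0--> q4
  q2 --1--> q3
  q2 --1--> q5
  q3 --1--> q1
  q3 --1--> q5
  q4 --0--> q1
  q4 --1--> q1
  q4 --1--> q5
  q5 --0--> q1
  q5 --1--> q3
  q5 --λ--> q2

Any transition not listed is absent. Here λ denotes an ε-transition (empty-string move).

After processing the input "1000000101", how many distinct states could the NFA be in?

Start in {q0}.
Read '1': q0→{q1, q3, q4, q5}; union {q1, q3, q4, q5}; ε-closure = {q1, q2, q3, q4, q5}.
Read '0': q1→{q0}, q2→{q2, q4}, q3→∅, q4→{q1}, q5→{q1}; union {q0, q1, q2, q4}; ε-closure = {q0, q1, q2, q3, q4}.
Read '0': q0→{q0, q2}, q1→{q0}, q2→{q2, q4}, q3→∅, q4→{q1}; union {q0, q1, q2, q4}; ε-closure = {q0, q1, q2, q3, q4}.
Read '0': q0→{q0, q2}, q1→{q0}, q2→{q2, q4}, q3→∅, q4→{q1}; union {q0, q1, q2, q4}; ε-closure = {q0, q1, q2, q3, q4}.
Read '0': q0→{q0, q2}, q1→{q0}, q2→{q2, q4}, q3→∅, q4→{q1}; union {q0, q1, q2, q4}; ε-closure = {q0, q1, q2, q3, q4}.
Read '0': q0→{q0, q2}, q1→{q0}, q2→{q2, q4}, q3→∅, q4→{q1}; union {q0, q1, q2, q4}; ε-closure = {q0, q1, q2, q3, q4}.
Read '0': q0→{q0, q2}, q1→{q0}, q2→{q2, q4}, q3→∅, q4→{q1}; union {q0, q1, q2, q4}; ε-closure = {q0, q1, q2, q3, q4}.
Read '1': q0→{q1, q3, q4, q5}, q1→{q1}, q2→{q3, q5}, q3→{q1, q5}, q4→{q1, q5}; union {q1, q3, q4, q5}; ε-closure = {q1, q2, q3, q4, q5}.
Read '0': q1→{q0}, q2→{q2, q4}, q3→∅, q4→{q1}, q5→{q1}; union {q0, q1, q2, q4}; ε-closure = {q0, q1, q2, q3, q4}.
Read '1': q0→{q1, q3, q4, q5}, q1→{q1}, q2→{q3, q5}, q3→{q1, q5}, q4→{q1, q5}; union {q1, q3, q4, q5}; ε-closure = {q1, q2, q3, q4, q5}.
That set has 5 states.

5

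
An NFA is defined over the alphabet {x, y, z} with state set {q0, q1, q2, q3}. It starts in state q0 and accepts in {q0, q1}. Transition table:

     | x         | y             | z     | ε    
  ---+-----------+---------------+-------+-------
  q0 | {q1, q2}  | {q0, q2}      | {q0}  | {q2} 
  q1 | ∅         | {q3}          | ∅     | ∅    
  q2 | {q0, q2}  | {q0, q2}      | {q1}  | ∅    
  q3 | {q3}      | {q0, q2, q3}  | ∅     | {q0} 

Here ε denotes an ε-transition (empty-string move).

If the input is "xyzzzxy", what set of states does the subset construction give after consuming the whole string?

{q0, q2, q3}

Start: ε-closure({q0}) = {q0, q2}.
Read 'x': {q0, q2} → {q0, q1, q2}.
Read 'y': {q0, q1, q2} → {q0, q2, q3}.
Read 'z': {q0, q2, q3} → {q0, q1, q2}.
Read 'z': {q0, q1, q2} → {q0, q1, q2}.
Read 'z': {q0, q1, q2} → {q0, q1, q2}.
Read 'x': {q0, q1, q2} → {q0, q1, q2}.
Read 'y': {q0, q1, q2} → {q0, q2, q3}.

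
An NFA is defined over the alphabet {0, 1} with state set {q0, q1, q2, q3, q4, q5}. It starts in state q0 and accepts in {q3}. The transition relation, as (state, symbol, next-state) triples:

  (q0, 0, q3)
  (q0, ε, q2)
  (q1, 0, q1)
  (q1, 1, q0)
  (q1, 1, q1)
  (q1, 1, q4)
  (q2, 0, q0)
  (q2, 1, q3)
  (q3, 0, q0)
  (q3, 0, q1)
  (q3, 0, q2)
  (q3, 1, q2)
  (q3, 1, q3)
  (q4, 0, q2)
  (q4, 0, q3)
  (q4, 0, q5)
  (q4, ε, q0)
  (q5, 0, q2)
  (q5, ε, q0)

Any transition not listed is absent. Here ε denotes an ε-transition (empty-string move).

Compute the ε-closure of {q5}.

Begin with {q5}.
ε-move q5 → q0; add q0.
ε-move q0 → q2; add q2.

{q0, q2, q5}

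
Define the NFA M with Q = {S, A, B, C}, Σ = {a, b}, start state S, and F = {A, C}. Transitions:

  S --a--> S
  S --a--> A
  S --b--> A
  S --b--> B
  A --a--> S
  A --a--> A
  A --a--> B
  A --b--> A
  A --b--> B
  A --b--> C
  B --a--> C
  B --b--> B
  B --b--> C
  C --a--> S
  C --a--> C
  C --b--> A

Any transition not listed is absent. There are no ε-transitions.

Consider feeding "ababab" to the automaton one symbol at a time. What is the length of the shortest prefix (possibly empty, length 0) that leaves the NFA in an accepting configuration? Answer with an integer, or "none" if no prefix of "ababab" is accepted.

Start in {S}.
Read 'a': {S} → {S, A}.
None of the earlier sets intersect F, but {S, A} does.

1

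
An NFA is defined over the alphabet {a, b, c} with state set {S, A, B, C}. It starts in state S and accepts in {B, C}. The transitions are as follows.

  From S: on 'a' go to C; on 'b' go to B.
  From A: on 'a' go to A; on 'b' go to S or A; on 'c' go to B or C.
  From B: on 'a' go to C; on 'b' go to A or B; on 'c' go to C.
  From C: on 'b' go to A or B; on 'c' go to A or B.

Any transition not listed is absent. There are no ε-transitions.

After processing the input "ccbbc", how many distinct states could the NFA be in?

Start in {S}.
Read 'c': {S} → ∅.
The set is empty and remains empty for the remaining 4 symbols.
That set has 0 states.

0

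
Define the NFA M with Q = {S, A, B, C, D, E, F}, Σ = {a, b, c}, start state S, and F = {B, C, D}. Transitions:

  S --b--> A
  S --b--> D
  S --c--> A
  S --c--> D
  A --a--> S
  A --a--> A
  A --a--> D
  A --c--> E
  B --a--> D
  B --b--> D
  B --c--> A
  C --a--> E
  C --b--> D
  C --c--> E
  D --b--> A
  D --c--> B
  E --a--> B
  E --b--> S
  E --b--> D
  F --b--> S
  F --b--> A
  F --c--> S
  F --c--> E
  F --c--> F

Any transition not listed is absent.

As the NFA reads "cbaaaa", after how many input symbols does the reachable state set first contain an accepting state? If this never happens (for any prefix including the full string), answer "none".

1

Start in {S}.
Read 'c': {S} → {A, D}.
None of the earlier sets intersect F, but {A, D} does.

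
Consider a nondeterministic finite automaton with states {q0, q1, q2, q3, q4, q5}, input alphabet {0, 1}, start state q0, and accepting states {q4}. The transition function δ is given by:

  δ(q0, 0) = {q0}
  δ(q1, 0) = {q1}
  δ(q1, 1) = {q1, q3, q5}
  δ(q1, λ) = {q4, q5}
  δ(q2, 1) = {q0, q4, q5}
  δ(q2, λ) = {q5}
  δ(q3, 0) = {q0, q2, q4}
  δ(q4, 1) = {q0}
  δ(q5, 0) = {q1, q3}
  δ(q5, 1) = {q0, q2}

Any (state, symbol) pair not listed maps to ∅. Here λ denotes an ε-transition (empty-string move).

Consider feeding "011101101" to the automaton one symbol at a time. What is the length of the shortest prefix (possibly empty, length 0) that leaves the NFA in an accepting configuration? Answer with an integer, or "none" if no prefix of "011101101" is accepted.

none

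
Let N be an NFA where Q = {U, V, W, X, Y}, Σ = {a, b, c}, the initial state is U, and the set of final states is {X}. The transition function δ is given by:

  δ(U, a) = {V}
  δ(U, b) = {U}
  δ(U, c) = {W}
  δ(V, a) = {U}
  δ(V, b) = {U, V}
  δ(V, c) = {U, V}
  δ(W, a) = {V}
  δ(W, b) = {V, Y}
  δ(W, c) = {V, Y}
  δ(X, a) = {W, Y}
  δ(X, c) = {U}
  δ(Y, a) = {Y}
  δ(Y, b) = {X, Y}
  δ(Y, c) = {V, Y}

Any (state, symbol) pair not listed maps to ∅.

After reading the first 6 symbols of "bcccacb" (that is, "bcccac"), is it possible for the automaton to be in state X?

No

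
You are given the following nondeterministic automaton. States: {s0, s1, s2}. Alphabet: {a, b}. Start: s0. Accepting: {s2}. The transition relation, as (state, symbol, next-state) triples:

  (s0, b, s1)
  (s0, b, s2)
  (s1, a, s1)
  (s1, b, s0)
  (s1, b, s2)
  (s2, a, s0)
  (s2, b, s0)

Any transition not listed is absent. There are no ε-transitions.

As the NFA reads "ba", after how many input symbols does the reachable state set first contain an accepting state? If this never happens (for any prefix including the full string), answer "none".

1

Start in {s0}.
Read 'b': s0→{s1, s2}; now {s1, s2}.
None of the earlier sets intersect F, but {s1, s2} does.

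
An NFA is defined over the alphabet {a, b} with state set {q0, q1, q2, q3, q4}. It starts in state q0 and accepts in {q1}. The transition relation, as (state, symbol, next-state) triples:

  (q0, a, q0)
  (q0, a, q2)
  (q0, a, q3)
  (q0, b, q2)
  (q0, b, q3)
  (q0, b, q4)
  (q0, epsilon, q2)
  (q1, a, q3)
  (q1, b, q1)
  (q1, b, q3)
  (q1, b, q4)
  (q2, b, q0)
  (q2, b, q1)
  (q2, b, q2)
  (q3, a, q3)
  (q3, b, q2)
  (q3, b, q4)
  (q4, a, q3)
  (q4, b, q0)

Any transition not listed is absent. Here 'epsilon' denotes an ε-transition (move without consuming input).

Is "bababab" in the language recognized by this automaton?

Start: ε-closure({q0}) = {q0, q2}.
Read 'b': q0→{q2, q3, q4}, q2→{q0, q1, q2}; now {q0, q1, q2, q3, q4}.
Read 'a': q0→{q0, q2, q3}, q1→{q3}, q2→∅, q3→{q3}, q4→{q3}; now {q0, q2, q3}.
Read 'b': q0→{q2, q3, q4}, q2→{q0, q1, q2}, q3→{q2, q4}; now {q0, q1, q2, q3, q4}.
Read 'a': q0→{q0, q2, q3}, q1→{q3}, q2→∅, q3→{q3}, q4→{q3}; now {q0, q2, q3}.
Read 'b': q0→{q2, q3, q4}, q2→{q0, q1, q2}, q3→{q2, q4}; now {q0, q1, q2, q3, q4}.
Read 'a': q0→{q0, q2, q3}, q1→{q3}, q2→∅, q3→{q3}, q4→{q3}; now {q0, q2, q3}.
Read 'b': q0→{q2, q3, q4}, q2→{q0, q1, q2}, q3→{q2, q4}; now {q0, q1, q2, q3, q4}.
The final set {q0, q1, q2, q3, q4} contains the accepting state q1.

Yes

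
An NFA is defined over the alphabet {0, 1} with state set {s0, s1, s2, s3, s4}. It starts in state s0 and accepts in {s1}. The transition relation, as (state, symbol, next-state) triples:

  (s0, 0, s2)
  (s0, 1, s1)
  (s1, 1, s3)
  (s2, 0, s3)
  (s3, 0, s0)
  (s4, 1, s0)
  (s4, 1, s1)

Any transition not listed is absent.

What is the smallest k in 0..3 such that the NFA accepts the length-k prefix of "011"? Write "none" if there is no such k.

Start in {s0}.
Read '0': s0→{s2}; now {s2}.
Read '1': s2→∅; now ∅.
The set is empty and remains empty for the remaining 1 symbol.
No reachable set along the way intersects F.

none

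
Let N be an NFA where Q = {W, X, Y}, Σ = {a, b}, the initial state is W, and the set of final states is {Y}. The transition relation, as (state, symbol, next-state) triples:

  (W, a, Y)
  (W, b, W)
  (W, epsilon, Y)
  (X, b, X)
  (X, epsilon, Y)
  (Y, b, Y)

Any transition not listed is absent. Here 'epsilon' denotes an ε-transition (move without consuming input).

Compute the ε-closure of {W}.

{W, Y}

Begin with {W}.
ε-move W → Y; add Y.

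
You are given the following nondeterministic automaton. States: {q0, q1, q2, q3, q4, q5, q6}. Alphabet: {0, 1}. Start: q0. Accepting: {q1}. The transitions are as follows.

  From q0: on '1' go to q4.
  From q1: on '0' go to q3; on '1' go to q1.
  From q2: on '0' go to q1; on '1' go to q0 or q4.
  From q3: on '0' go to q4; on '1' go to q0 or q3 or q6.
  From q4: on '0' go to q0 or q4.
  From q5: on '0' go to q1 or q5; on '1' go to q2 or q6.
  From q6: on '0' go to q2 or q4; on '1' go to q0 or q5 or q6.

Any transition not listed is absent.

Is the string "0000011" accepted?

Start in {q0}.
Read '0': {q0} → ∅.
The set is empty and remains empty for the remaining 6 symbols.
The final set ∅ contains no accepting state.

No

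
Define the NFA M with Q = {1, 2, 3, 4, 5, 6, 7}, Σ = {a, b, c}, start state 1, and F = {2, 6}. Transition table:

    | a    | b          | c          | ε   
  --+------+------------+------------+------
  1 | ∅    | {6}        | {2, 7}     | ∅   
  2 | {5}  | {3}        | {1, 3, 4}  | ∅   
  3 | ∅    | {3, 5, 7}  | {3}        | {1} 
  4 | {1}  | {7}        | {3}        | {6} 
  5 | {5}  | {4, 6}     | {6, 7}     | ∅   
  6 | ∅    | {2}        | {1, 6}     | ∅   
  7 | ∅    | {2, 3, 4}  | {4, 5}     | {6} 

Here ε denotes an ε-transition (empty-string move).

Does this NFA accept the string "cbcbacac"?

Yes

Start in {1}.
Read 'c': 1→{2, 7}; union {2, 7}; ε-closure = {2, 6, 7}.
Read 'b': 2→{3}, 6→{2}, 7→{2, 3, 4}; union {2, 3, 4}; ε-closure = {1, 2, 3, 4, 6}.
Read 'c': 1→{2, 7}, 2→{1, 3, 4}, 3→{3}, 4→{3}, 6→{1, 6}; now {1, 2, 3, 4, 6, 7}.
Read 'b': 1→{6}, 2→{3}, 3→{3, 5, 7}, 4→{7}, 6→{2}, 7→{2, 3, 4}; union {2, 3, 4, 5, 6, 7}; ε-closure = {1, 2, 3, 4, 5, 6, 7}.
Read 'a': 1→∅, 2→{5}, 3→∅, 4→{1}, 5→{5}, 6→∅, 7→∅; now {1, 5}.
Read 'c': 1→{2, 7}, 5→{6, 7}; now {2, 6, 7}.
Read 'a': 2→{5}, 6→∅, 7→∅; now {5}.
Read 'c': 5→{6, 7}; now {6, 7}.
The final set {6, 7} contains the accepting state 6.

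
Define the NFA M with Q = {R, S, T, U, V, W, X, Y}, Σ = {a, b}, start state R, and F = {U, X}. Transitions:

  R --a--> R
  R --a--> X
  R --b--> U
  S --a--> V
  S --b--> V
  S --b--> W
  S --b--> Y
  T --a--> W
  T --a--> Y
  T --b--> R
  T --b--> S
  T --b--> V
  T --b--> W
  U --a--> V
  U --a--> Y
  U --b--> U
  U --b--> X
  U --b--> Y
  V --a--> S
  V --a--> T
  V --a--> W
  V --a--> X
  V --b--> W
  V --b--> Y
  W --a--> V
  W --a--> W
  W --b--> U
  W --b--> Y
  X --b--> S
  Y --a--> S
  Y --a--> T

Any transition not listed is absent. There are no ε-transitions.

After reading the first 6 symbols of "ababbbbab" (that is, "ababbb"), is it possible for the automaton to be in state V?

No

Start in {R}.
Read 'a': {R} → {R, X}.
Read 'b': {R, X} → {S, U}.
Read 'a': {S, U} → {V, Y}.
Read 'b': {V, Y} → {W, Y}.
Read 'b': {W, Y} → {U, Y}.
Read 'b': {U, Y} → {U, X, Y}.
State V is not in {U, X, Y}.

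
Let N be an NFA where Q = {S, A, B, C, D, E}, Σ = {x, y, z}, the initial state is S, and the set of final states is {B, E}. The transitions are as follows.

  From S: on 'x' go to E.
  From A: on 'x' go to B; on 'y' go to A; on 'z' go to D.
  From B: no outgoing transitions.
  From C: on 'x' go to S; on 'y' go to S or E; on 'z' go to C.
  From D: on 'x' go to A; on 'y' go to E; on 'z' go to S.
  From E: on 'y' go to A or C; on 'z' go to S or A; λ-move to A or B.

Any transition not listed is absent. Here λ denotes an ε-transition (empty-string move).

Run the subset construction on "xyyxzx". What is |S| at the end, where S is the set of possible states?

Start in {S}.
Read 'x': {S} → {A, B, E}.
Read 'y': {A, B, E} → {A, C}.
Read 'y': {A, C} → {S, A, B, E}.
Read 'x': {S, A, B, E} → {A, B, E}.
Read 'z': {A, B, E} → {S, A, D}.
Read 'x': {S, A, D} → {A, B, E}.
That set has 3 states.

3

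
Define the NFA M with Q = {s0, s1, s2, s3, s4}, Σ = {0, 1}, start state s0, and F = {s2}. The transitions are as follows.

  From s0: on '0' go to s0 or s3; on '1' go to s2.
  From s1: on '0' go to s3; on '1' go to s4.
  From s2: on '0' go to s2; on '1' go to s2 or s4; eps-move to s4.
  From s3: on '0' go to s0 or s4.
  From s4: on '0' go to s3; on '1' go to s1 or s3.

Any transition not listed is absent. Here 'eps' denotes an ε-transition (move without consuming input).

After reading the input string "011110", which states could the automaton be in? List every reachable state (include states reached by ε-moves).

{s0, s2, s3, s4}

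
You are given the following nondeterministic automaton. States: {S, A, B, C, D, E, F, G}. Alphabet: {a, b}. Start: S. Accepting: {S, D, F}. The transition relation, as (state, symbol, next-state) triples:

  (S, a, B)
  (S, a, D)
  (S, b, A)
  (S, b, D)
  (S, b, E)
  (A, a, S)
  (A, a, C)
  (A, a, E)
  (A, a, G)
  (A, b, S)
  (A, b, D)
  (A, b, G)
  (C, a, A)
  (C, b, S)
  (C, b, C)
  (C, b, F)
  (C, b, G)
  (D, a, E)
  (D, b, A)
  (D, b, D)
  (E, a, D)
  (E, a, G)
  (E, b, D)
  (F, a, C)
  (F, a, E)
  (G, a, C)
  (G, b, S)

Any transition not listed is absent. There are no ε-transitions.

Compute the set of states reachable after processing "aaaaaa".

Start in {S}.
Read 'a': S→{B, D}; now {B, D}.
Read 'a': B→∅, D→{E}; now {E}.
Read 'a': E→{D, G}; now {D, G}.
Read 'a': D→{E}, G→{C}; now {C, E}.
Read 'a': C→{A}, E→{D, G}; now {A, D, G}.
Read 'a': A→{S, C, E, G}, D→{E}, G→{C}; now {S, C, E, G}.

{S, C, E, G}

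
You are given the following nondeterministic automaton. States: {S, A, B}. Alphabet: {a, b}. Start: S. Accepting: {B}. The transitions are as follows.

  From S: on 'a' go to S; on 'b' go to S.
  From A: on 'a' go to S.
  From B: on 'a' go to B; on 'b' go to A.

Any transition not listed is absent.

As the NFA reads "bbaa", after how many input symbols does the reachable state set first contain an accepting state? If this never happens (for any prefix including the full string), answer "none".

Start in {S}.
Read 'b': {S} → {S}.
Read 'b': {S} → {S}.
Read 'a': {S} → {S}.
Read 'a': {S} → {S}.
No reachable set along the way intersects F.

none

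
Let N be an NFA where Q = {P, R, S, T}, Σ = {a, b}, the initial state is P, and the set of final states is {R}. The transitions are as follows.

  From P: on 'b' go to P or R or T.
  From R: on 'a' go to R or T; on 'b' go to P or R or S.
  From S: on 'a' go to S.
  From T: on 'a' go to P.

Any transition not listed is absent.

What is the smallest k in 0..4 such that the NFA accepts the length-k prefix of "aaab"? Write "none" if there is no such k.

none

Start in {P}.
Read 'a': P→∅; now ∅.
The set is empty and remains empty for the remaining 3 symbols.
No reachable set along the way intersects F.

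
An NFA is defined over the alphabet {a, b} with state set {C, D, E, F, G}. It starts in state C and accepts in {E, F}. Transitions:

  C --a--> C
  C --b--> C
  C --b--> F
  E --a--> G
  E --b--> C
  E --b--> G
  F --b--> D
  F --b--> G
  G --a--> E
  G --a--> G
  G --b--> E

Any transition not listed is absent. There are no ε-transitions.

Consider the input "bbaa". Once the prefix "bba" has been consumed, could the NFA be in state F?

Start in {C}.
Read 'b': C→{C, F}; now {C, F}.
Read 'b': C→{C, F}, F→{D, G}; now {C, D, F, G}.
Read 'a': C→{C}, D→∅, F→∅, G→{E, G}; now {C, E, G}.
State F is not in {C, E, G}.

No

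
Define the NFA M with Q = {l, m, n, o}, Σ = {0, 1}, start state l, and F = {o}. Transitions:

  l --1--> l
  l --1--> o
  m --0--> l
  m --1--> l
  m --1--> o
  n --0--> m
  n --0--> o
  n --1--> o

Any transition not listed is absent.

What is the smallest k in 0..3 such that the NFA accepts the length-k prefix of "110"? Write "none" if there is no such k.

1

Start in {l}.
Read '1': {l} → {l, o}.
None of the earlier sets intersect F, but {l, o} does.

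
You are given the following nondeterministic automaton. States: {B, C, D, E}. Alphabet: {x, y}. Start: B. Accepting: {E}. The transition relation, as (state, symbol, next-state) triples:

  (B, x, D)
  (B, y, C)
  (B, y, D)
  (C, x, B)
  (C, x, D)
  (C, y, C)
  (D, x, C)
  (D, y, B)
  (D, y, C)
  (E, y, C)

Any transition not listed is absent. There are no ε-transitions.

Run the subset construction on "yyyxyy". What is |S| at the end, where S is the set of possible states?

Start in {B}.
Read 'y': {B} → {C, D}.
Read 'y': {C, D} → {B, C}.
Read 'y': {B, C} → {C, D}.
Read 'x': {C, D} → {B, C, D}.
Read 'y': {B, C, D} → {B, C, D}.
Read 'y': {B, C, D} → {B, C, D}.
That set has 3 states.

3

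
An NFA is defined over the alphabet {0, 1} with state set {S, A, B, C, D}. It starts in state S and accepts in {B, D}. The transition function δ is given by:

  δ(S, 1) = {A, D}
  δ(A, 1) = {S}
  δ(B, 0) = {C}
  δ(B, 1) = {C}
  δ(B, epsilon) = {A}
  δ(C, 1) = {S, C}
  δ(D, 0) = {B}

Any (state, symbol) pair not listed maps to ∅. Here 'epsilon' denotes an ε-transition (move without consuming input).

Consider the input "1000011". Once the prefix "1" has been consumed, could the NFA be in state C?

Start in {S}.
Read '1': S→{A, D}; now {A, D}.
State C is not in {A, D}.

No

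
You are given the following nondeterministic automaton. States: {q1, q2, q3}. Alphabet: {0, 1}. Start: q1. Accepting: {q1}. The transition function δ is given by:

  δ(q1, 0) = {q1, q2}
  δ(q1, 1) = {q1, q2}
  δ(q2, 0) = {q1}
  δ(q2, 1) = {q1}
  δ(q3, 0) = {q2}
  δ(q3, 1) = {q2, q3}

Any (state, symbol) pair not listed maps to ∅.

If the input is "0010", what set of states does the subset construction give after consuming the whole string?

{q1, q2}

Start in {q1}.
Read '0': {q1} → {q1, q2}.
Read '0': {q1, q2} → {q1, q2}.
Read '1': {q1, q2} → {q1, q2}.
Read '0': {q1, q2} → {q1, q2}.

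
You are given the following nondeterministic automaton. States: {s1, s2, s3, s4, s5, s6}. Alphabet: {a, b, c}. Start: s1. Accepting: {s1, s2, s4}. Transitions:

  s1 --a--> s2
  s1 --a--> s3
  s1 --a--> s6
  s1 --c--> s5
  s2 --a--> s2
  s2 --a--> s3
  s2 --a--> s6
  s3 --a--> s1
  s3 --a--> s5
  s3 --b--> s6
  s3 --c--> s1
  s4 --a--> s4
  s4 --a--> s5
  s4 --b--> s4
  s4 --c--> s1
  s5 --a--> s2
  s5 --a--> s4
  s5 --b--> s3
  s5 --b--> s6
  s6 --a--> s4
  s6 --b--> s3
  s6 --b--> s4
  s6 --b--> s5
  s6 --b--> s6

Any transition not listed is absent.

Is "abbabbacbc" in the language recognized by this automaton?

Yes

Start in {s1}.
Read 'a': {s1} → {s2, s3, s6}.
Read 'b': {s2, s3, s6} → {s3, s4, s5, s6}.
Read 'b': {s3, s4, s5, s6} → {s3, s4, s5, s6}.
Read 'a': {s3, s4, s5, s6} → {s1, s2, s4, s5}.
Read 'b': {s1, s2, s4, s5} → {s3, s4, s6}.
Read 'b': {s3, s4, s6} → {s3, s4, s5, s6}.
Read 'a': {s3, s4, s5, s6} → {s1, s2, s4, s5}.
Read 'c': {s1, s2, s4, s5} → {s1, s5}.
Read 'b': {s1, s5} → {s3, s6}.
Read 'c': {s3, s6} → {s1}.
The final set {s1} contains the accepting state s1.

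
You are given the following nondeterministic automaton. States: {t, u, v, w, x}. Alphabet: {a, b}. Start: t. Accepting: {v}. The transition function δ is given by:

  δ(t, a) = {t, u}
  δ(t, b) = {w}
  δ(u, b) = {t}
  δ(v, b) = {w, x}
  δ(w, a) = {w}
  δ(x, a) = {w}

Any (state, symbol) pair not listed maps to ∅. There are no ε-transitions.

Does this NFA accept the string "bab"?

No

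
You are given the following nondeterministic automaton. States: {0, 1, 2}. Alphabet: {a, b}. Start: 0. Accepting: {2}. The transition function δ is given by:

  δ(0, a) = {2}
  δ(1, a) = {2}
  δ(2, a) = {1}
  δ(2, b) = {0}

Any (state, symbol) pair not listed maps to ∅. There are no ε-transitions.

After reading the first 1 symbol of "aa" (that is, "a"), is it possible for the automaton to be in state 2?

Yes

Start in {0}.
Read 'a': {0} → {2}.
State 2 is in {2}.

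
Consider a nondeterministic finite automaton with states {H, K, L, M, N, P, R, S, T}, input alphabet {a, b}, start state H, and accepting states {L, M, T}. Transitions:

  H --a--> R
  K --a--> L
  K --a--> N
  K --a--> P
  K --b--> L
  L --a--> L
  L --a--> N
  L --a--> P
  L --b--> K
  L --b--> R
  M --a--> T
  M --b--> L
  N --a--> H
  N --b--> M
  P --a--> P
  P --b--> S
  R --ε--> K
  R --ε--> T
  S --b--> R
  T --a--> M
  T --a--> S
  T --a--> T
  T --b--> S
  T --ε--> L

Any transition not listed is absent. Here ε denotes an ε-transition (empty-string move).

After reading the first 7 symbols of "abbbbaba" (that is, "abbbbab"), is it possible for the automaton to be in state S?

Yes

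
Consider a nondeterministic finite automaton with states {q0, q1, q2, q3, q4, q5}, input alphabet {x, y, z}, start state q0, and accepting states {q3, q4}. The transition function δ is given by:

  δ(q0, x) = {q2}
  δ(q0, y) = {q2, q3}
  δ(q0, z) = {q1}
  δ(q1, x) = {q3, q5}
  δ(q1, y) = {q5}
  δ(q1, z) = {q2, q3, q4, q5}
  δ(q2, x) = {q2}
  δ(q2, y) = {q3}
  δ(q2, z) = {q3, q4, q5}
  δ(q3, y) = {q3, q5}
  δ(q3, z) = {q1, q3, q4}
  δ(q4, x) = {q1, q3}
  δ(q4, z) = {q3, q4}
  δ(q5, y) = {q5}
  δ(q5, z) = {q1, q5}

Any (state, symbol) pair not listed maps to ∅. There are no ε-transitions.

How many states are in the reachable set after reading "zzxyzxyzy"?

Start in {q0}.
Read 'z': q0→{q1}; now {q1}.
Read 'z': q1→{q2, q3, q4, q5}; now {q2, q3, q4, q5}.
Read 'x': q2→{q2}, q3→∅, q4→{q1, q3}, q5→∅; now {q1, q2, q3}.
Read 'y': q1→{q5}, q2→{q3}, q3→{q3, q5}; now {q3, q5}.
Read 'z': q3→{q1, q3, q4}, q5→{q1, q5}; now {q1, q3, q4, q5}.
Read 'x': q1→{q3, q5}, q3→∅, q4→{q1, q3}, q5→∅; now {q1, q3, q5}.
Read 'y': q1→{q5}, q3→{q3, q5}, q5→{q5}; now {q3, q5}.
Read 'z': q3→{q1, q3, q4}, q5→{q1, q5}; now {q1, q3, q4, q5}.
Read 'y': q1→{q5}, q3→{q3, q5}, q4→∅, q5→{q5}; now {q3, q5}.
That set has 2 states.

2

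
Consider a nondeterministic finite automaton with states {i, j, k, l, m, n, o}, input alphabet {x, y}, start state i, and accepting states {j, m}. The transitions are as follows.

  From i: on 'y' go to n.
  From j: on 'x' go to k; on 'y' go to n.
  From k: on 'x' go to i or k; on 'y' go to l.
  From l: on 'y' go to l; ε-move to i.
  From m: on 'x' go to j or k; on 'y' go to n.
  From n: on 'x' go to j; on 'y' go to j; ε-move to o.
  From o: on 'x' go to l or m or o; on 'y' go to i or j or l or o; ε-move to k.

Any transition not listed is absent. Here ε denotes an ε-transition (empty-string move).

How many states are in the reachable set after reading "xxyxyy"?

0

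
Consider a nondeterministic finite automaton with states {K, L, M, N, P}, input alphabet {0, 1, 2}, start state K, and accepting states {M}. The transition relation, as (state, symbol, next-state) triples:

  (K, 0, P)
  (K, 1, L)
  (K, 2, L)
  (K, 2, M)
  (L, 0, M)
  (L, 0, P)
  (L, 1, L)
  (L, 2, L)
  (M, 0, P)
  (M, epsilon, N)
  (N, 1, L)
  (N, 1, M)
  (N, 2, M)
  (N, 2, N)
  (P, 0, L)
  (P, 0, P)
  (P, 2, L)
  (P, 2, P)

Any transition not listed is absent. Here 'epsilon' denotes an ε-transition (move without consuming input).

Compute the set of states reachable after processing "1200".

Start in {K}.
Read '1': {K} → {L}.
Read '2': {L} → {L}.
Read '0': {L} → {M, N, P}.
Read '0': {M, N, P} → {L, P}.

{L, P}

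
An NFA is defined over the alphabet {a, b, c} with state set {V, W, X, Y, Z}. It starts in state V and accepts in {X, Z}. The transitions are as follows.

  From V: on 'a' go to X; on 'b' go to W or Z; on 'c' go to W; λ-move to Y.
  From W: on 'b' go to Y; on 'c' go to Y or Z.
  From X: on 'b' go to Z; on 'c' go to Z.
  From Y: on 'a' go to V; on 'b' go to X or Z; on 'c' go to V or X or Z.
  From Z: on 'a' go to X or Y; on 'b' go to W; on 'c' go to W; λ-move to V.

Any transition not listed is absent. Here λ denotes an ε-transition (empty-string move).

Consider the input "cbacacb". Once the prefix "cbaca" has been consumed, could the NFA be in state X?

Yes

Start: ε-closure({V}) = {V, Y}.
Read 'c': V→{W}, Y→{V, X, Z}; union {V, W, X, Z}; ε-closure = {V, W, X, Y, Z}.
Read 'b': V→{W, Z}, W→{Y}, X→{Z}, Y→{X, Z}, Z→{W}; union {W, X, Y, Z}; ε-closure = {V, W, X, Y, Z}.
Read 'a': V→{X}, W→∅, X→∅, Y→{V}, Z→{X, Y}; now {V, X, Y}.
Read 'c': V→{W}, X→{Z}, Y→{V, X, Z}; union {V, W, X, Z}; ε-closure = {V, W, X, Y, Z}.
Read 'a': V→{X}, W→∅, X→∅, Y→{V}, Z→{X, Y}; now {V, X, Y}.
State X is in {V, X, Y}.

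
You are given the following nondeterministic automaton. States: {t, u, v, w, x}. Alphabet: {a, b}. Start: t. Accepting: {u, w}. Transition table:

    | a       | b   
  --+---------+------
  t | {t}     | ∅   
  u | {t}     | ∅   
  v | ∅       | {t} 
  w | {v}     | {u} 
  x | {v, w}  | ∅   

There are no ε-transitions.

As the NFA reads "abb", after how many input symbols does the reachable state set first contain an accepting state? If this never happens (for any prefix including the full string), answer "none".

none

Start in {t}.
Read 'a': t→{t}; now {t}.
Read 'b': t→∅; now ∅.
The set is empty and remains empty for the remaining 1 symbol.
No reachable set along the way intersects F.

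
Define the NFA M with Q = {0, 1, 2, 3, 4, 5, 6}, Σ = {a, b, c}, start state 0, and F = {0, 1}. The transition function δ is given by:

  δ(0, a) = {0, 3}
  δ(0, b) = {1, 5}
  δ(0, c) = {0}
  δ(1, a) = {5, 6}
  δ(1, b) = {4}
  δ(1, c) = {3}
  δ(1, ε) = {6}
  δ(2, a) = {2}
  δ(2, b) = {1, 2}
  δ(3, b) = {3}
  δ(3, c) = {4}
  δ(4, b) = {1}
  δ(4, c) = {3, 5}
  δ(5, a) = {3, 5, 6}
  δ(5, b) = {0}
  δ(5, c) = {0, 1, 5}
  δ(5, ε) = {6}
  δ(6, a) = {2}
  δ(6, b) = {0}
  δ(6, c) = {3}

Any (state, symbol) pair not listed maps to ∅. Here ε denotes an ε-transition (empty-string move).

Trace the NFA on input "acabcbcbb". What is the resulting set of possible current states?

{0, 1, 3, 4, 5, 6}

Start in {0}.
Read 'a': {0} → {0, 3}.
Read 'c': {0, 3} → {0, 4}.
Read 'a': {0, 4} → {0, 3}.
Read 'b': {0, 3} → {1, 3, 5, 6}.
Read 'c': {1, 3, 5, 6} → {0, 1, 3, 4, 5, 6}.
Read 'b': {0, 1, 3, 4, 5, 6} → {0, 1, 3, 4, 5, 6}.
Read 'c': {0, 1, 3, 4, 5, 6} → {0, 1, 3, 4, 5, 6}.
Read 'b': {0, 1, 3, 4, 5, 6} → {0, 1, 3, 4, 5, 6}.
Read 'b': {0, 1, 3, 4, 5, 6} → {0, 1, 3, 4, 5, 6}.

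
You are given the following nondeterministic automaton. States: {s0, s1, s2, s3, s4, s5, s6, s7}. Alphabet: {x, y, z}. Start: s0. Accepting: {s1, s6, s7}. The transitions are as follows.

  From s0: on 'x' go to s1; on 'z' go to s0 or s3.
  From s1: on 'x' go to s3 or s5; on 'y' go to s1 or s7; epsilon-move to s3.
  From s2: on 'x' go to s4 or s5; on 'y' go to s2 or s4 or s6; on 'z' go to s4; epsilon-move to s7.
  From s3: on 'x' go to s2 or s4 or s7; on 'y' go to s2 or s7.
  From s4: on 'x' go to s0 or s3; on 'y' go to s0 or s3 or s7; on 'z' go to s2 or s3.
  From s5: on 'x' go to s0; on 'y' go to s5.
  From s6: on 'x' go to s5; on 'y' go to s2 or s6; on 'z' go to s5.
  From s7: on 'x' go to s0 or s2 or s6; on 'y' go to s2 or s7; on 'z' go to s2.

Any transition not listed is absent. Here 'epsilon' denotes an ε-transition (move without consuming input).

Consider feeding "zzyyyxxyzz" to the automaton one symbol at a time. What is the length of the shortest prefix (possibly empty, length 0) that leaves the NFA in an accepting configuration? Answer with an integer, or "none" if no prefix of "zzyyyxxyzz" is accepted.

Start in {s0}.
Read 'z': s0→{s0, s3}; now {s0, s3}.
Read 'z': s0→{s0, s3}, s3→∅; now {s0, s3}.
Read 'y': s0→∅, s3→{s2, s7}; now {s2, s7}.
None of the earlier sets intersect F, but {s2, s7} does.

3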